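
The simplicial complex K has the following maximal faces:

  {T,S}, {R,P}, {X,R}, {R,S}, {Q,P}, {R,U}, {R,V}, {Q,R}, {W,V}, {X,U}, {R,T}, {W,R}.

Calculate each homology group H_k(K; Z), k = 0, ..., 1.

H_0 ≅ Z,  H_1 ≅ Z^4.

We work with the vertex ordering P < Q < R < S < T < U < V < W < X. The simplices of K, each written with vertices in increasing order, are:

  0-simplices (9): P, Q, R, S, T, U, V, W, X
  1-simplices (12): PQ, PR, QR, RS, RT, RU, RV, RW, RX, ST, UX, VW

Hence C_0 ≅ Z^9, C_1 ≅ Z^12.

Boundary ∂_1: C_1 → C_0 maps an edge to its endpoints' difference, ∂[p,q] = q − p. For instance
  ∂RW = W − R.
The resulting 9×12 matrix has rank 8, and its Smith normal form has invariant factors (1,1,1,1,1,1,1,1).

Computing H_k = (kernel of ∂_k) / (image of ∂_{k+1}):

  H_0: rank C_0 − rank ∂_1 = 9 − 8 = 1, and the invariant factors of ∂_1 are all 1, so H_0 = Z.
  H_1: rank ker ∂_1 − rank ∂_2 = (12 − 8) − 0 = 4, and there is no ∂_2, so H_1 = Z^4.

As a check, the Euler characteristic is 9 − 12 = -3, which agrees with 1 − 4 = -3.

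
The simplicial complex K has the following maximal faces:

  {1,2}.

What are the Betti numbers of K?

We work with the vertex ordering 1 < 2. The simplices of K, each written with vertices in increasing order, are:

  0-simplices (2): [1], [2]
  1-simplices (1): [1,2]

so the chain groups are C_0 ≅ Z^2, C_1 ≅ Z^1.

The boundary map ∂_1: C_1 → C_0 is given by ∂[p,q] = [q] − [p]. For instance
  ∂[1,2] = [2] − [1].
The resulting 2×1 matrix has rank 1, and its Smith normal form has invariant factors (1).

Computing H_k = (kernel of ∂_k) / (image of ∂_{k+1}):

  H_0: rank C_0 − rank ∂_1 = 2 − 1 = 1, and the invariant factors of ∂_1 are all 1, so H_0 ≅ Z.
  H_1: rank ker ∂_1 − rank ∂_2 = (1 − 1) − 0 = 0, and there is no ∂_2, so H_1 ≅ 0.

(K is a triangulation of the 1-simplex.)

Hence the Betti numbers are b_0 = 1, b_1 = 0.

b_0 = 1, b_1 = 0.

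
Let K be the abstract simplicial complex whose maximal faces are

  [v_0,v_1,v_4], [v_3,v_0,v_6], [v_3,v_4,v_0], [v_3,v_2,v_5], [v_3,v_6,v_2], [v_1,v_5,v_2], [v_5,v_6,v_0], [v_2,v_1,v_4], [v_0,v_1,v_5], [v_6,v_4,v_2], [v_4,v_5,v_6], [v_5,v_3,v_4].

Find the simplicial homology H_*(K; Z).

Fix the vertex order v_0 < v_1 < v_2 < v_3 < v_4 < v_5 < v_6 and write every simplex with vertices in increasing order. Then dim K = 2 and the simplices of K are:

  0-simplices (7): [v_0], [v_1], [v_2], [v_3], [v_4], [v_5], [v_6]
  1-simplices (18): (18 of them)
  2-simplices (12): (12 of them)

Hence C_0 ≅ Z^7, C_1 ≅ Z^18, C_2 ≅ Z^12.

Boundary ∂_1: C_1 → C_0 maps an edge to its endpoints' difference, ∂[p,q] = q − p. For instance
  ∂[v_0,v_1] = [v_1] − [v_0].
The 7×18 boundary matrix has rank 6 and Smith normal form diag(1,1,1,1,1,1).

∂_2: C_2 → C_1 sends each 2-simplex [p,q,r] to [q,r] − [p,r] + [p,q]. For instance
  ∂[v_0,v_1,v_5] = [v_1,v_5] − [v_0,v_5] + [v_0,v_1],
  ∂[v_2,v_3,v_5] = [v_3,v_5] − [v_2,v_5] + [v_2,v_3].
As a 18×12 matrix over Z this has rank 12, with invariant factors (1,1,1,1,1,1,1,1,1,1,1,2).

Reading off H_k = ker ∂_k / im ∂_{k+1}:

  H_0: rank C_0 − rank ∂_1 = 7 − 6 = 1, and the invariant factors of ∂_1 are all 1, so H_0 ≅ Z.
  H_1: rank ker ∂_1 − rank ∂_2 = (18 − 6) − 12 = 0, and ∂_2 has invariant factor 2 > 1, so H_1 ≅ Z/2.
  H_2: rank ker ∂_2 − rank ∂_3 = (12 − 12) − 0 = 0, and there is no ∂_3, so H_2 ≅ 0.

As a check, the Euler characteristic is 7 − 18 + 12 = 1, which agrees with 1 − 0 + 0 = 1.

H_0 ≅ Z,  H_1 ≅ Z/2,  H_2 = 0.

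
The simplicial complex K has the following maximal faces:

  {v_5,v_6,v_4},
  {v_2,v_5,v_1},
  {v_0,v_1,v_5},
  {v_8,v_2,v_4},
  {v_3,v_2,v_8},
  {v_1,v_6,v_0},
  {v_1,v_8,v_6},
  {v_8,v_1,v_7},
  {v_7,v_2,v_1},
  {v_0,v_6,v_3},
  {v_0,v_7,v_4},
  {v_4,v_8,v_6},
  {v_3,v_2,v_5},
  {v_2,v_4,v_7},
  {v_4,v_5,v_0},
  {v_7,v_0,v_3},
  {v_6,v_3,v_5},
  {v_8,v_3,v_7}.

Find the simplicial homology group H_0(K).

H_0 ≅ Z.

K has 9 vertices, 27 edges, 18 triangles.
rank ∂_0 = 0, rank ∂_1 = 8 ⇒ b_0 = 9 − 0 − 8 = 1; all invariant factors of ∂_1 are 1 so no torsion. So H_0 = Z.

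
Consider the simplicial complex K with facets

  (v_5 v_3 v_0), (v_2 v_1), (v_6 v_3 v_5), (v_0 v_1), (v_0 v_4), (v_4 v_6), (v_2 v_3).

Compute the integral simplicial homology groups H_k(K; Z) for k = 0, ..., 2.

Order the vertices as v_0 < v_1 < v_2 < v_3 < v_4 < v_5 < v_6. Listing each simplex with vertices in this order, K has dimension 2 with simplices:

  0-simplices (7): [v_0], [v_1], [v_2], [v_3], [v_4], [v_5], [v_6]
  1-simplices (10): [v_0,v_1], [v_0,v_3], [v_0,v_4], [v_0,v_5], [v_1,v_2], [v_2,v_3], [v_3,v_5], [v_3,v_6], [v_4,v_6], [v_5,v_6]
  2-simplices (2): [v_0,v_3,v_5], [v_3,v_5,v_6]

Hence C_0 ≅ Z^7, C_1 ≅ Z^10, C_2 ≅ Z^2.

Boundary ∂_1: C_1 → C_0 maps an edge to its endpoints' difference, ∂[p,q] = q − p. For instance
  ∂[v_4,v_6] = [v_6] − [v_4].
As a 7×10 matrix over Z this has rank 6, with invariant factors (1,1,1,1,1,1).

∂_2: C_2 → C_1 maps a triangle to the signed sum of its edges. For instance
  ∂[v_3,v_5,v_6] = [v_5,v_6] − [v_3,v_6] + [v_3,v_5],
  ∂[v_0,v_3,v_5] = [v_3,v_5] − [v_0,v_5] + [v_0,v_3].
The resulting 10×2 matrix has rank 2, and its Smith normal form has invariant factors (1,1).

Now H_k = ker ∂_k / im ∂_{k+1}, so:

  H_0: rank C_0 − rank ∂_1 = 7 − 6 = 1, and the invariant factors of ∂_1 are all 1, so H_0 = Z.
  H_1: rank ker ∂_1 − rank ∂_2 = (10 − 6) − 2 = 2, and the invariant factors of ∂_2 are all 1, so H_1 = Z^2.
  H_2: rank ker ∂_2 − rank ∂_3 = (2 − 2) − 0 = 0, and there is no ∂_3, so H_2 = 0.

H_0 = Z,  H_1 = Z^2,  H_2 = 0.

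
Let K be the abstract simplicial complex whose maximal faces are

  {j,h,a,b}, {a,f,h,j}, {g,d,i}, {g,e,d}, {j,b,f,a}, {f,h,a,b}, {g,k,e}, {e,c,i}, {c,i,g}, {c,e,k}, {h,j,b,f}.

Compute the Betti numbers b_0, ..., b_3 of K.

b_0 = 2, b_1 = 1, b_2 = 0, b_3 = 1.

Take the total order a < b < c < d < e < f < g < h < i < j < k on the vertex set. Then K (dimension 3) consists of the simplices:

  0-simplices (11): a, b, c, d, e, f, g, h, i, j, k
  1-simplices (22): ab, af, ah, aj, bf, bh, bj, ce, cg, ci, ck, de, dg, di, eg, ei, ek, fh, fj, gi, gk, hj
  2-simplices (16): abf, abh, abj, afh, afj, ahj, bfh, bfj, bhj, cei, cek, cgi, deg, dgi, egk, fhj
  3-simplices (5): abfh, abfj, abhj, afhj, bfhj

so the chain groups are C_0 ≅ Z^11, C_1 ≅ Z^22, C_2 ≅ Z^16, C_3 ≅ Z^5.

Boundary ∂_1: C_1 → C_0 maps an edge to its endpoints' difference, ∂[p,q] = q − p.
As a 11×22 matrix over Z this has rank 9, with invariant factors (1,1,1,1,1,1,1,1,1).

∂_2: C_2 → C_1 maps a triangle to the signed sum of its edges. For instance
  ∂abj = bj − aj + ab,
  ∂ahj = hj − aj + ah.
The 22×16 boundary matrix has rank 12 and Smith normal form diag(1,1,1,1,1,1,1,1,1,1,1,1).

Boundary ∂_3: C_3 → C_2 sends each 3-simplex σ to the alternating sum Σ_i (−1)^i (σ with its i-th vertex removed). For instance
  ∂abfj = bfj − afj + abj − abf,
  ∂abfh = bfh − afh + abh − abf.
As a 16×5 matrix over Z this has rank 4, with invariant factors (1,1,1,1).

Now H_k = ker ∂_k / im ∂_{k+1}, so:

  H_0: rank C_0 − rank ∂_1 = 11 − 9 = 2, and the invariant factors of ∂_1 are all 1, so H_0 ≅ Z^2.
  H_1: rank ker ∂_1 − rank ∂_2 = (22 − 9) − 12 = 1, and the invariant factors of ∂_2 are all 1, so H_1 ≅ Z.
  H_2: rank ker ∂_2 − rank ∂_3 = (16 − 12) − 4 = 0, and the invariant factors of ∂_3 are all 1, so H_2 ≅ 0.
  H_3: rank ker ∂_3 − rank ∂_4 = (5 − 4) − 0 = 1, and there is no ∂_4, so H_3 ≅ Z.

(K is a triangulation of the disjoint union of the 3-sphere S^3 and the cylinder S^1 x I.)

Hence the Betti numbers are b_0 = 2, b_1 = 1, b_2 = 0, b_3 = 1.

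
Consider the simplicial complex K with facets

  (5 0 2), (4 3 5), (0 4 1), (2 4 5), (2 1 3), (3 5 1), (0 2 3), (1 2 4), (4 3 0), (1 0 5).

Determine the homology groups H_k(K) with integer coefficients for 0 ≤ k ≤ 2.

H_0 ≅ Z,  H_1 ≅ Z_2,  H_2 = 0.

We work with the vertex ordering 0 < 1 < 2 < 3 < 4 < 5. The simplices of K, each written with vertices in increasing order, are:

  0-simplices (6): [0], [1], [2], [3], [4], [5]
  1-simplices (15): [0,1], [0,2], [0,3], [0,4], [0,5], [1,2], [1,3], [1,4], [1,5], [2,3], [2,4], [2,5], [3,4], [3,5], [4,5]
  2-simplices (10): [0,1,4], [0,1,5], [0,2,3], [0,2,5], [0,3,4], [1,2,3], [1,2,4], [1,3,5], [2,4,5], [3,4,5]

Hence C_0 ≅ Z^6, C_1 ≅ Z^15, C_2 ≅ Z^10.

∂_1: C_1 → C_0 is given by ∂[p,q] = [q] − [p]. For instance
  ∂[0,3] = [3] − [0].
The resulting 6×15 matrix has rank 5, and its Smith normal form has invariant factors (1,1,1,1,1).

Boundary ∂_2: C_2 → C_1 maps a triangle to the signed sum of its edges. For instance
  ∂[0,1,5] = [1,5] − [0,5] + [0,1],
  ∂[2,4,5] = [4,5] − [2,5] + [2,4].
As a 15×10 matrix over Z this has rank 10, with invariant factors (1,1,1,1,1,1,1,1,1,2).

Computing H_k = (kernel of ∂_k) / (image of ∂_{k+1}):

  H_0: rank C_0 − rank ∂_1 = 6 − 5 = 1, and the invariant factors of ∂_1 are all 1, so H_0 = Z.
  H_1: rank ker ∂_1 − rank ∂_2 = (15 − 5) − 10 = 0, and ∂_2 has invariant factor 2 > 1, so H_1 = Z_2.
  H_2: rank ker ∂_2 − rank ∂_3 = (10 − 10) − 0 = 0, and there is no ∂_3, so H_2 = 0.

As a check, the Euler characteristic is 6 − 15 + 10 = 1, which agrees with 1 − 0 + 0 = 1.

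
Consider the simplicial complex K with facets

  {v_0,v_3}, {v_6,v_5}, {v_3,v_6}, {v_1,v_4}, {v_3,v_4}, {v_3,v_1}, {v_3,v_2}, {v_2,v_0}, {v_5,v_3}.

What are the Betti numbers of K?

Take the total order v_0 < v_1 < v_2 < v_3 < v_4 < v_5 < v_6 on the vertex set. Then K (dimension 1) consists of the simplices:

  0-simplices (7): [v_0], [v_1], [v_2], [v_3], [v_4], [v_5], [v_6]
  1-simplices (9): [v_0,v_2], [v_0,v_3], [v_1,v_3], [v_1,v_4], [v_2,v_3], [v_3,v_4], [v_3,v_5], [v_3,v_6], [v_5,v_6]

giving chain groups C_0 ≅ Z^7, C_1 ≅ Z^9.

∂_1: C_1 → C_0 is given by ∂[p,q] = [q] − [p].
This gives a 7×9 integer matrix of rank 6; reducing to Smith normal form yields diagonal entries (1,1,1,1,1,1).

From H_k ≅ ker(∂_k) / im(∂_{k+1}) we obtain:

  H_0: rank C_0 − rank ∂_1 = 7 − 6 = 1, and the invariant factors of ∂_1 are all 1, so H_0 = Z.
  H_1: rank ker ∂_1 − rank ∂_2 = (9 − 6) − 0 = 3, and there is no ∂_2, so H_1 = Z^3.

As a check, the Euler characteristic is 7 − 9 = -2, which agrees with 1 − 3 = -2.
(K is a triangulation of a wedge of 3 circles.)

Hence the Betti numbers are b_0 = 1, b_1 = 3.

b_0 = 1, b_1 = 3.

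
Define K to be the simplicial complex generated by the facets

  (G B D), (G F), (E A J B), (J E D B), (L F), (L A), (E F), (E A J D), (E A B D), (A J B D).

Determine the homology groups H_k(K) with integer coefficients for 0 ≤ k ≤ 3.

H_0 = Z,  H_1 = Z^2,  H_2 = 0,  H_3 = Z.

Fix the vertex order A < B < D < E < F < G < J < L and write every simplex with vertices in increasing order. Then dim K = 3 and the simplices of K are:

  0-simplices (8): A, B, D, E, F, G, J, L
  1-simplices (16): AB, AD, AE, AJ, AL, BD, BE, BG, BJ, DE, DG, DJ, EF, EJ, FG, FL
  2-simplices (11): ABD, ABE, ABJ, ADE, ADJ, AEJ, BDE, BDG, BDJ, BEJ, DEJ
  3-simplices (5): ABDE, ABDJ, ABEJ, ADEJ, BDEJ

giving chain groups C_0 ≅ Z^8, C_1 ≅ Z^16, C_2 ≅ Z^11, C_3 ≅ Z^5.

The boundary map ∂_1: C_1 → C_0 sends each edge [p,q] (with p < q) to q − p. For instance
  ∂BG = G − B.
The resulting 8×16 matrix has rank 7, and its Smith normal form has invariant factors (1,1,1,1,1,1,1).

∂_2: C_2 → C_1 sends each 2-simplex [p,q,r] to [q,r] − [p,r] + [p,q]. For instance
  ∂BDG = DG − BG + BD,
  ∂ABJ = BJ − AJ + AB.
As a 16×11 matrix over Z this has rank 7, with invariant factors (1,1,1,1,1,1,1).

The boundary map ∂_3: C_3 → C_2 sends each 3-simplex σ to the alternating sum Σ_i (−1)^i (σ with its i-th vertex removed). For instance
  ∂ADEJ = DEJ − AEJ + ADJ − ADE,
  ∂ABEJ = BEJ − AEJ + ABJ − ABE.
The resulting 11×5 matrix has rank 4, and its Smith normal form has invariant factors (1,1,1,1).

From H_k ≅ ker(∂_k) / im(∂_{k+1}) we obtain:

  H_0: rank C_0 − rank ∂_1 = 8 − 7 = 1, and the invariant factors of ∂_1 are all 1, so H_0 ≅ Z.
  H_1: rank ker ∂_1 − rank ∂_2 = (16 − 7) − 7 = 2, and the invariant factors of ∂_2 are all 1, so H_1 ≅ Z^2.
  H_2: rank ker ∂_2 − rank ∂_3 = (11 − 7) − 4 = 0, and the invariant factors of ∂_3 are all 1, so H_2 ≅ 0.
  H_3: rank ker ∂_3 − rank ∂_4 = (5 − 4) − 0 = 1, and there is no ∂_4, so H_3 ≅ Z.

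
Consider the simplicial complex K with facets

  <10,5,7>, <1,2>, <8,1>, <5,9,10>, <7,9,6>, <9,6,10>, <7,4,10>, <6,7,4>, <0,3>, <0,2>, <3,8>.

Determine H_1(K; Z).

H_1 ≅ Z^2.

We work with the vertex ordering 0 < 1 < 2 < 3 < 4 < 5 < 6 < 7 < 8 < 9 < 10. The simplices of K, each written with vertices in increasing order, are:

  0-simplices (11): [0], [1], [2], [3], [4], [5], [6], [7], [8], [9], [10]
  1-simplices (17): [0,2], [0,3], [1,2], [1,8], [3,8], [4,6], [4,7], [4,10], [5,7], [5,9], [5,10], [6,7], [6,9], [6,10], [7,9], [7,10], [9,10]
  2-simplices (6): [4,6,7], [4,7,10], [5,7,10], [5,9,10], [6,7,9], [6,9,10]

giving chain groups C_0 ≅ Z^11, C_1 ≅ Z^17, C_2 ≅ Z^6.

Boundary ∂_1: C_1 → C_0 maps an edge to its endpoints' difference, ∂[p,q] = q − p.
This gives a 11×17 integer matrix of rank 9; reducing to Smith normal form yields diagonal entries (1,1,1,1,1,1,1,1,1).

The boundary map ∂_2: C_2 → C_1 sends each 2-simplex [p,q,r] to [q,r] − [p,r] + [p,q]. For instance
  ∂[6,7,9] = [7,9] − [6,9] + [6,7],
  ∂[4,6,7] = [6,7] − [4,7] + [4,6].
This gives a 17×6 integer matrix of rank 6; reducing to Smith normal form yields diagonal entries (1,1,1,1,1,1).

From H_k ≅ ker(∂_k) / im(∂_{k+1}) we obtain:

  H_1: rank ker ∂_1 − rank ∂_2 = (17 − 9) − 6 = 2, and the invariant factors of ∂_2 are all 1, so H_1 = Z^2.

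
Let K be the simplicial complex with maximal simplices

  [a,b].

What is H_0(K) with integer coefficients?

H_0 = Z.

K has 2 vertices, 1 edge.
rank ∂_0 = 0, rank ∂_1 = 1 ⇒ b_0 = 2 − 0 − 1 = 1; all invariant factors of ∂_1 are 1 so no torsion. So H_0 ≅ Z.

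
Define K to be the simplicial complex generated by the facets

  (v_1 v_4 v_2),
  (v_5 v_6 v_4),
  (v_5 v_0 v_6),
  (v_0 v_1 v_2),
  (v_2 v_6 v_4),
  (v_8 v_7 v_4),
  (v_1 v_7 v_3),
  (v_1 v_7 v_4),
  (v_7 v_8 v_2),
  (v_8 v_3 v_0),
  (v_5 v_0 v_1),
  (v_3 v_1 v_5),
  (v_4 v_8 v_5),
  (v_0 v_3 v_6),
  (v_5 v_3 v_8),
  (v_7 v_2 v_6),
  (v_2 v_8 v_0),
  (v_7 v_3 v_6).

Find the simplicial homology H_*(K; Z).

H_0 ≅ Z,  H_1 ≅ Z ⊕ Z/2,  H_2 = 0.

Order the vertices as v_0 < v_1 < v_2 < v_3 < v_4 < v_5 < v_6 < v_7 < v_8. Listing each simplex with vertices in this order, K has dimension 2 with simplices:

  0-simplices (9): [v_0], [v_1], [v_2], [v_3], [v_4], [v_5], [v_6], [v_7], [v_8]
  1-simplices (27): (27 of them)
  2-simplices (18): (18 of them)

giving chain groups C_0 ≅ Z^9, C_1 ≅ Z^27, C_2 ≅ Z^18.

The boundary map ∂_1: C_1 → C_0 maps an edge to its endpoints' difference, ∂[p,q] = q − p. For instance
  ∂[v_1,v_2] = [v_2] − [v_1].
This gives a 9×27 integer matrix of rank 8; reducing to Smith normal form yields diagonal entries (1,1,1,1,1,1,1,1).

The boundary map ∂_2: C_2 → C_1 maps a triangle to the signed sum of its edges. For instance
  ∂[v_3,v_5,v_8] = [v_5,v_8] − [v_3,v_8] + [v_3,v_5],
  ∂[v_4,v_5,v_6] = [v_5,v_6] − [v_4,v_6] + [v_4,v_5].
The 27×18 boundary matrix has rank 18 and Smith normal form diag(1,1,1,1,1,1,1,1,1,1,1,1,1,1,1,1,1,2).

Now H_k = ker ∂_k / im ∂_{k+1}, so:

  H_0: rank C_0 − rank ∂_1 = 9 − 8 = 1, and the invariant factors of ∂_1 are all 1, so H_0 = Z.
  H_1: rank ker ∂_1 − rank ∂_2 = (27 − 8) − 18 = 1, and ∂_2 has invariant factor 2 > 1, so H_1 = Z ⊕ Z/2.
  H_2: rank ker ∂_2 − rank ∂_3 = (18 − 18) − 0 = 0, and there is no ∂_3, so H_2 = 0.

As a check, the Euler characteristic is 9 − 27 + 18 = 0, which agrees with 1 − 1 + 0 = 0.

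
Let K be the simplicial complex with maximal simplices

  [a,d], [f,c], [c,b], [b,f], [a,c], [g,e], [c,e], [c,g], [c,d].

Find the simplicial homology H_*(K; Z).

Order the vertices as a < b < c < d < e < f < g. Listing each simplex with vertices in this order, K has dimension 1 with simplices:

  0-simplices (7): a, b, c, d, e, f, g
  1-simplices (9): ac, ad, bc, bf, cd, ce, cf, cg, eg

Hence C_0 ≅ Z^7, C_1 ≅ Z^9.

The boundary map ∂_1: C_1 → C_0 sends each edge [p,q] (with p < q) to q − p. For instance
  ∂cf = f − c.
The 7×9 boundary matrix has rank 6 and Smith normal form diag(1,1,1,1,1,1).

Reading off H_k = ker ∂_k / im ∂_{k+1}:

  H_0: rank C_0 − rank ∂_1 = 7 − 6 = 1, and the invariant factors of ∂_1 are all 1, so H_0 = Z.
  H_1: rank ker ∂_1 − rank ∂_2 = (9 − 6) − 0 = 3, and there is no ∂_2, so H_1 = Z^3.

As a check, the Euler characteristic is 7 − 9 = -2, which agrees with 1 − 3 = -2.
(K is a triangulation of a wedge of 3 circles.)

H_0 = Z,  H_1 = Z^3.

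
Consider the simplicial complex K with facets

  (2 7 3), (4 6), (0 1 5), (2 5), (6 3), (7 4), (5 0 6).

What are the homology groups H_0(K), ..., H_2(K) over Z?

Fix the vertex order 0 < 1 < 2 < 3 < 4 < 5 < 6 < 7 and write every simplex with vertices in increasing order. Then dim K = 2 and the simplices of K are:

  0-simplices (8): [0], [1], [2], [3], [4], [5], [6], [7]
  1-simplices (12): [0,1], [0,5], [0,6], [1,5], [2,3], [2,5], [2,7], [3,6], [3,7], [4,6], [4,7], [5,6]
  2-simplices (3): [0,1,5], [0,5,6], [2,3,7]

so the chain groups are C_0 ≅ Z^8, C_1 ≅ Z^12, C_2 ≅ Z^3.

∂_1: C_1 → C_0 maps an edge to its endpoints' difference, ∂[p,q] = q − p.
The resulting 8×12 matrix has rank 7, and its Smith normal form has invariant factors (1,1,1,1,1,1,1).

The boundary map ∂_2: C_2 → C_1 acts by ∂[p,q,r] = [q,r] − [p,r] + [p,q]. For instance
  ∂[2,3,7] = [3,7] − [2,7] + [2,3],
  ∂[0,5,6] = [5,6] − [0,6] + [0,5].
As a 12×3 matrix over Z this has rank 3, with invariant factors (1,1,1).

From H_k ≅ ker(∂_k) / im(∂_{k+1}) we obtain:

  H_0: rank C_0 − rank ∂_1 = 8 − 7 = 1, and the invariant factors of ∂_1 are all 1, so H_0 = Z.
  H_1: rank ker ∂_1 − rank ∂_2 = (12 − 7) − 3 = 2, and the invariant factors of ∂_2 are all 1, so H_1 = Z^2.
  H_2: rank ker ∂_2 − rank ∂_3 = (3 − 3) − 0 = 0, and there is no ∂_3, so H_2 = 0.

H_0 ≅ Z,  H_1 ≅ Z^2,  H_2 = 0.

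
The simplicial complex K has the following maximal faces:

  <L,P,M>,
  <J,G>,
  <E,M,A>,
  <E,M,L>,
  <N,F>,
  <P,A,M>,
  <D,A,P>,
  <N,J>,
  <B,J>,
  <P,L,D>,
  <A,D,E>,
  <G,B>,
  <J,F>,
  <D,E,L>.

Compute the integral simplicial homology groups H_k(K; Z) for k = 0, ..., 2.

H_0 = Z^2,  H_1 = Z^2,  H_2 = Z.

We work with the vertex ordering A < B < D < E < F < G < J < L < M < N < P. The simplices of K, each written with vertices in increasing order, are:

  0-simplices (11): A, B, D, E, F, G, J, L, M, N, P
  1-simplices (18): AD, AE, AM, AP, BG, BJ, DE, DL, DP, EL, EM, FJ, FN, GJ, JN, LM, LP, MP
  2-simplices (8): ADE, ADP, AEM, AMP, DEL, DLP, ELM, LMP

so the chain groups are C_0 ≅ Z^11, C_1 ≅ Z^18, C_2 ≅ Z^8.

Boundary ∂_1: C_1 → C_0 sends each edge [p,q] (with p < q) to q − p. For instance
  ∂AP = P − A.
The 11×18 boundary matrix has rank 9 and Smith normal form diag(1,1,1,1,1,1,1,1,1).

∂_2: C_2 → C_1 maps a triangle to the signed sum of its edges. For instance
  ∂LMP = MP − LP + LM,
  ∂ELM = LM − EM + EL.
The resulting 18×8 matrix has rank 7, and its Smith normal form has invariant factors (1,1,1,1,1,1,1).

Reading off H_k = ker ∂_k / im ∂_{k+1}:

  H_0: rank C_0 − rank ∂_1 = 11 − 9 = 2, and the invariant factors of ∂_1 are all 1, so H_0 = Z^2.
  H_1: rank ker ∂_1 − rank ∂_2 = (18 − 9) − 7 = 2, and the invariant factors of ∂_2 are all 1, so H_1 = Z^2.
  H_2: rank ker ∂_2 − rank ∂_3 = (8 − 7) − 0 = 1, and there is no ∂_3, so H_2 = Z.

As a check, the Euler characteristic is 11 − 18 + 8 = 1, which agrees with 2 − 2 + 1 = 1.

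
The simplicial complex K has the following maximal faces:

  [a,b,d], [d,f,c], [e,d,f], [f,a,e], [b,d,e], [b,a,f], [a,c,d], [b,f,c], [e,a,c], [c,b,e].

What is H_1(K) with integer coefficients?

H_1 = Z_2.

Take the total order a < b < c < d < e < f on the vertex set. Then K (dimension 2) consists of the simplices:

  0-simplices (6): a, b, c, d, e, f
  1-simplices (15): ab, ac, ad, ae, af, bc, bd, be, bf, cd, ce, cf, de, df, ef
  2-simplices (10): abd, abf, acd, ace, aef, bce, bcf, bde, cdf, def

so the chain groups are C_0 ≅ Z^6, C_1 ≅ Z^15, C_2 ≅ Z^10.

The boundary map ∂_1: C_1 → C_0 maps an edge to its endpoints' difference, ∂[p,q] = q − p. For instance
  ∂ac = c − a.
The resulting 6×15 matrix has rank 5, and its Smith normal form has invariant factors (1,1,1,1,1).

The boundary map ∂_2: C_2 → C_1 acts by ∂[p,q,r] = [q,r] − [p,r] + [p,q]. For instance
  ∂ace = ce − ae + ac,
  ∂bce = ce − be + bc.
The resulting 15×10 matrix has rank 10, and its Smith normal form has invariant factors (1,1,1,1,1,1,1,1,1,2).

Computing H_k = (kernel of ∂_k) / (image of ∂_{k+1}):

  H_1: rank ker ∂_1 − rank ∂_2 = (15 − 5) − 10 = 0, and ∂_2 has invariant factor 2 > 1, so H_1 ≅ Z_2.

(K is a triangulation of the real projective plane RP^2.)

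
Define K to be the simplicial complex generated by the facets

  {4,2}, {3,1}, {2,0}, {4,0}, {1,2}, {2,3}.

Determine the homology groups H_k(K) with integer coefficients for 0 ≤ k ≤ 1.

We work with the vertex ordering 0 < 1 < 2 < 3 < 4. The simplices of K, each written with vertices in increasing order, are:

  0-simplices (5): [0], [1], [2], [3], [4]
  1-simplices (6): [0,2], [0,4], [1,2], [1,3], [2,3], [2,4]

giving chain groups C_0 ≅ Z^5, C_1 ≅ Z^6.

∂_1: C_1 → C_0 maps an edge to its endpoints' difference, ∂[p,q] = q − p.
The resulting 5×6 matrix has rank 4, and its Smith normal form has invariant factors (1,1,1,1).

From H_k ≅ ker(∂_k) / im(∂_{k+1}) we obtain:

  H_0: rank C_0 − rank ∂_1 = 5 − 4 = 1, and the invariant factors of ∂_1 are all 1, so H_0 = Z.
  H_1: rank ker ∂_1 − rank ∂_2 = (6 − 4) − 0 = 2, and there is no ∂_2, so H_1 = Z^2.

H_0 = Z,  H_1 = Z^2.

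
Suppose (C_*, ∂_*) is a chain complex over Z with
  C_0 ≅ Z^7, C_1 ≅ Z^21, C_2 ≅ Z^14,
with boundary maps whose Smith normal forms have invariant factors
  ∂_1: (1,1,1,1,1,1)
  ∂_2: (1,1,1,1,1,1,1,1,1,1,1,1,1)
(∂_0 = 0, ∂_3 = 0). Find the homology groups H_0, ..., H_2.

H_0: b_0 = 7 − 0 − 6 = 1; torsion from ∂_1 factors > 1: none. So H_0 ≅ Z.
H_1: b_1 = 21 − 6 − 13 = 2; torsion from ∂_2 factors > 1: none. So H_1 ≅ Z^2.
H_2: b_2 = 14 − 13 − 0 = 1; torsion from ∂_3 factors > 1: none. So H_2 ≅ Z.

H_0 ≅ Z,  H_1 ≅ Z^2,  H_2 ≅ Z.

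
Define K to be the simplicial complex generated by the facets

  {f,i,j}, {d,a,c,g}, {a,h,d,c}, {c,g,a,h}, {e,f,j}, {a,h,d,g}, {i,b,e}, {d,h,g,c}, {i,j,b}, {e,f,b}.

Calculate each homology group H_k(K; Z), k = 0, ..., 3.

Order the vertices as a < b < c < d < e < f < g < h < i < j. Listing each simplex with vertices in this order, K has dimension 3 with simplices:

  0-simplices (10): a, b, c, d, e, f, g, h, i, j
  1-simplices (20): ac, ad, ag, ah, be, bf, bi, bj, cd, cg, ch, dg, dh, ef, ei, ej, fi, fj, gh, ij
  2-simplices (15): acd, acg, ach, adg, adh, agh, bef, bei, bij, cdg, cdh, cgh, dgh, efj, fij
  3-simplices (5): acdg, acdh, acgh, adgh, cdgh

giving chain groups C_0 ≅ Z^10, C_1 ≅ Z^20, C_2 ≅ Z^15, C_3 ≅ Z^5.

∂_1: C_1 → C_0 sends each edge [p,q] (with p < q) to q − p.
The 10×20 boundary matrix has rank 8 and Smith normal form diag(1,1,1,1,1,1,1,1).

∂_2: C_2 → C_1 sends each 2-simplex [p,q,r] to [q,r] − [p,r] + [p,q]. For instance
  ∂adg = dg − ag + ad,
  ∂acg = cg − ag + ac.
The resulting 20×15 matrix has rank 11, and its Smith normal form has invariant factors (1,1,1,1,1,1,1,1,1,1,1).

∂_3: C_3 → C_2 sends each 3-simplex σ to the alternating sum Σ_i (−1)^i (σ with its i-th vertex removed). For instance
  ∂adgh = dgh − agh + adh − adg,
  ∂acdg = cdg − adg + acg − acd.
This gives a 15×5 integer matrix of rank 4; reducing to Smith normal form yields diagonal entries (1,1,1,1).

Reading off H_k = ker ∂_k / im ∂_{k+1}:

  H_0: rank C_0 − rank ∂_1 = 10 − 8 = 2, and the invariant factors of ∂_1 are all 1, so H_0 = Z^2.
  H_1: rank ker ∂_1 − rank ∂_2 = (20 − 8) − 11 = 1, and the invariant factors of ∂_2 are all 1, so H_1 = Z.
  H_2: rank ker ∂_2 − rank ∂_3 = (15 − 11) − 4 = 0, and the invariant factors of ∂_3 are all 1, so H_2 = 0.
  H_3: rank ker ∂_3 − rank ∂_4 = (5 − 4) − 0 = 1, and there is no ∂_4, so H_3 = Z.

H_0 = Z^2,  H_1 = Z,  H_2 = 0,  H_3 = Z.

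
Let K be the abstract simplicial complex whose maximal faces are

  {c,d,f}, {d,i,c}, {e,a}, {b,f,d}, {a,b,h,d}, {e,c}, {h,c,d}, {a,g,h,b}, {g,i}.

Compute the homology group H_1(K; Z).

Fix the vertex order a < b < c < d < e < f < g < h < i and write every simplex with vertices in increasing order. Then dim K = 3 and the simplices of K are:

  0-simplices (9): a, b, c, d, e, f, g, h, i
  1-simplices (19): ab, ad, ae, ag, ah, bd, bf, bg, bh, cd, ce, cf, ch, ci, df, dh, di, gh, gi
  2-simplices (11): abd, abg, abh, adh, agh, bdf, bdh, bgh, cdf, cdh, cdi
  3-simplices (2): abdh, abgh

so the chain groups are C_0 ≅ Z^9, C_1 ≅ Z^19, C_2 ≅ Z^11, C_3 ≅ Z^2.

∂_1: C_1 → C_0 maps an edge to its endpoints' difference, ∂[p,q] = q − p. For instance
  ∂bh = h − b.
As a 9×19 matrix over Z this has rank 8, with invariant factors (1,1,1,1,1,1,1,1).

∂_2: C_2 → C_1 maps a triangle to the signed sum of its edges. For instance
  ∂bgh = gh − bh + bg,
  ∂bdh = dh − bh + bd.
This gives a 19×11 integer matrix of rank 9; reducing to Smith normal form yields diagonal entries (1,1,1,1,1,1,1,1,1).

Boundary ∂_3: C_3 → C_2 sends each 3-simplex σ to the alternating sum Σ_i (−1)^i (σ with its i-th vertex removed). For instance
  ∂abdh = bdh − adh + abh − abd,
  ∂abgh = bgh − agh + abh − abg.
As a 11×2 matrix over Z this has rank 2, with invariant factors (1,1).

Now H_k = ker ∂_k / im ∂_{k+1}, so:

  H_1: rank ker ∂_1 − rank ∂_2 = (19 − 8) − 9 = 2, and the invariant factors of ∂_2 are all 1, so H_1 ≅ Z^2.

H_1 = Z^2.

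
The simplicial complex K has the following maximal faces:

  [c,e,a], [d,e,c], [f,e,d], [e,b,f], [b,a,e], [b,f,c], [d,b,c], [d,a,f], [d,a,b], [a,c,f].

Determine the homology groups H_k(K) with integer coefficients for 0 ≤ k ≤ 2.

H_0 ≅ Z,  H_1 ≅ Z/2,  H_2 = 0.

Take the total order a < b < c < d < e < f on the vertex set. Then K (dimension 2) consists of the simplices:

  0-simplices (6): a, b, c, d, e, f
  1-simplices (15): ab, ac, ad, ae, af, bc, bd, be, bf, cd, ce, cf, de, df, ef
  2-simplices (10): abd, abe, ace, acf, adf, bcd, bcf, bef, cde, def

giving chain groups C_0 ≅ Z^6, C_1 ≅ Z^15, C_2 ≅ Z^10.

The boundary map ∂_1: C_1 → C_0 is given by ∂[p,q] = [q] − [p]. For instance
  ∂ab = b − a.
As a 6×15 matrix over Z this has rank 5, with invariant factors (1,1,1,1,1).

∂_2: C_2 → C_1 sends each 2-simplex [p,q,r] to [q,r] − [p,r] + [p,q]. For instance
  ∂adf = df − af + ad,
  ∂bef = ef − bf + be.
As a 15×10 matrix over Z this has rank 10, with invariant factors (1,1,1,1,1,1,1,1,1,2).

Computing H_k = (kernel of ∂_k) / (image of ∂_{k+1}):

  H_0: rank C_0 − rank ∂_1 = 6 − 5 = 1, and the invariant factors of ∂_1 are all 1, so H_0 = Z.
  H_1: rank ker ∂_1 − rank ∂_2 = (15 − 5) − 10 = 0, and ∂_2 has invariant factor 2 > 1, so H_1 = Z/2.
  H_2: rank ker ∂_2 − rank ∂_3 = (10 − 10) − 0 = 0, and there is no ∂_3, so H_2 = 0.

As a check, the Euler characteristic is 6 − 15 + 10 = 1, which agrees with 1 − 0 + 0 = 1.
(K is a triangulation of the real projective plane RP^2.)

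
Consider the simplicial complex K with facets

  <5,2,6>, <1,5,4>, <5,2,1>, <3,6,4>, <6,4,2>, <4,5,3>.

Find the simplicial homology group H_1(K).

H_1 = Z.

Order the vertices as 1 < 2 < 3 < 4 < 5 < 6. Listing each simplex with vertices in this order, K has dimension 2 with simplices:

  0-simplices (6): [1], [2], [3], [4], [5], [6]
  1-simplices (12): [1,2], [1,4], [1,5], [2,4], [2,5], [2,6], [3,4], [3,5], [3,6], [4,5], [4,6], [5,6]
  2-simplices (6): [1,2,5], [1,4,5], [2,4,6], [2,5,6], [3,4,5], [3,4,6]

Hence C_0 ≅ Z^6, C_1 ≅ Z^12, C_2 ≅ Z^6.

Boundary ∂_1: C_1 → C_0 maps an edge to its endpoints' difference, ∂[p,q] = q − p.
The 6×12 boundary matrix has rank 5 and Smith normal form diag(1,1,1,1,1).

Boundary ∂_2: C_2 → C_1 sends each 2-simplex [p,q,r] to [q,r] − [p,r] + [p,q]. For instance
  ∂[3,4,6] = [4,6] − [3,6] + [3,4],
  ∂[1,2,5] = [2,5] − [1,5] + [1,2].
The resulting 12×6 matrix has rank 6, and its Smith normal form has invariant factors (1,1,1,1,1,1).

From H_k ≅ ker(∂_k) / im(∂_{k+1}) we obtain:

  H_1: rank ker ∂_1 − rank ∂_2 = (12 − 5) − 6 = 1, and the invariant factors of ∂_2 are all 1, so H_1 = Z.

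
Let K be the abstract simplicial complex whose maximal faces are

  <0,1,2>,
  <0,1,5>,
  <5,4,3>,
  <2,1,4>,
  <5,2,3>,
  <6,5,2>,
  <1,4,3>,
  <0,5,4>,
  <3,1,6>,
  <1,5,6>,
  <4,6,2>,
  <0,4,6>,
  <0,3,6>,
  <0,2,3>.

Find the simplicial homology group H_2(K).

Order the vertices as 0 < 1 < 2 < 3 < 4 < 5 < 6. Listing each simplex with vertices in this order, K has dimension 2 with simplices:

  0-simplices (7): [0], [1], [2], [3], [4], [5], [6]
  1-simplices (21): [0,1], [0,2], [0,3], [0,4], [0,5], [0,6], [1,2], [1,3], [1,4], [1,5], [1,6], [2,3], [2,4], [2,5], [2,6], [3,4], [3,5], [3,6], [4,5], [4,6], [5,6]
  2-simplices (14): [0,1,2], [0,1,5], [0,2,3], [0,3,6], [0,4,5], [0,4,6], [1,2,4], [1,3,4], [1,3,6], [1,5,6], [2,3,5], [2,4,6], [2,5,6], [3,4,5]

giving chain groups C_0 ≅ Z^7, C_1 ≅ Z^21, C_2 ≅ Z^14.

Boundary ∂_1: C_1 → C_0 is given by ∂[p,q] = [q] − [p]. For instance
  ∂[1,4] = [4] − [1].
This gives a 7×21 integer matrix of rank 6; reducing to Smith normal form yields diagonal entries (1,1,1,1,1,1).

Boundary ∂_2: C_2 → C_1 maps a triangle to the signed sum of its edges. For instance
  ∂[0,4,6] = [4,6] − [0,6] + [0,4],
  ∂[2,4,6] = [4,6] − [2,6] + [2,4].
The 21×14 boundary matrix has rank 13 and Smith normal form diag(1,1,1,1,1,1,1,1,1,1,1,1,1).

Reading off H_k = ker ∂_k / im ∂_{k+1}:

  H_2: rank ker ∂_2 − rank ∂_3 = (14 − 13) − 0 = 1, and there is no ∂_3, so H_2 ≅ Z.

(K is a triangulation of the torus T^2.)

H_2 = Z.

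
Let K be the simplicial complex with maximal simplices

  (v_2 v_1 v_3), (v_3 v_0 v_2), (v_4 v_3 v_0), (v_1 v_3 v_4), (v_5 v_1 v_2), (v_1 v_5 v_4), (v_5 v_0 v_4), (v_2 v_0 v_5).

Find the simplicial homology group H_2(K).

Order the vertices as v_0 < v_1 < v_2 < v_3 < v_4 < v_5. Listing each simplex with vertices in this order, K has dimension 2 with simplices:

  0-simplices (6): [v_0], [v_1], [v_2], [v_3], [v_4], [v_5]
  1-simplices (12): [v_0,v_2], [v_0,v_3], [v_0,v_4], [v_0,v_5], [v_1,v_2], [v_1,v_3], [v_1,v_4], [v_1,v_5], [v_2,v_3], [v_2,v_5], [v_3,v_4], [v_4,v_5]
  2-simplices (8): [v_0,v_2,v_3], [v_0,v_2,v_5], [v_0,v_3,v_4], [v_0,v_4,v_5], [v_1,v_2,v_3], [v_1,v_2,v_5], [v_1,v_3,v_4], [v_1,v_4,v_5]

giving chain groups C_0 ≅ Z^6, C_1 ≅ Z^12, C_2 ≅ Z^8.

The boundary map ∂_1: C_1 → C_0 sends each edge [p,q] (with p < q) to q − p. For instance
  ∂[v_0,v_2] = [v_2] − [v_0].
This gives a 6×12 integer matrix of rank 5; reducing to Smith normal form yields diagonal entries (1,1,1,1,1).

Boundary ∂_2: C_2 → C_1 acts by ∂[p,q,r] = [q,r] − [p,r] + [p,q]. For instance
  ∂[v_0,v_3,v_4] = [v_3,v_4] − [v_0,v_4] + [v_0,v_3],
  ∂[v_1,v_4,v_5] = [v_4,v_5] − [v_1,v_5] + [v_1,v_4].
This gives a 12×8 integer matrix of rank 7; reducing to Smith normal form yields diagonal entries (1,1,1,1,1,1,1).

From H_k ≅ ker(∂_k) / im(∂_{k+1}) we obtain:

  H_2: rank ker ∂_2 − rank ∂_3 = (8 − 7) − 0 = 1, and there is no ∂_3, so H_2 ≅ Z.

(K is a triangulation of the 2-sphere S^2.)

H_2 = Z.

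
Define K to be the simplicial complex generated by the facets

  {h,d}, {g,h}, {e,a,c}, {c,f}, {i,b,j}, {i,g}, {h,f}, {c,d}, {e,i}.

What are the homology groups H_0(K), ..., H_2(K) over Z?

Order the vertices as a < b < c < d < e < f < g < h < i < j. Listing each simplex with vertices in this order, K has dimension 2 with simplices:

  0-simplices (10): a, b, c, d, e, f, g, h, i, j
  1-simplices (13): ac, ae, bi, bj, cd, ce, cf, dh, ei, fh, gh, gi, ij
  2-simplices (2): ace, bij

giving chain groups C_0 ≅ Z^10, C_1 ≅ Z^13, C_2 ≅ Z^2.

The boundary map ∂_1: C_1 → C_0 sends each edge [p,q] (with p < q) to q − p.
As a 10×13 matrix over Z this has rank 9, with invariant factors (1,1,1,1,1,1,1,1,1).

Boundary ∂_2: C_2 → C_1 acts by ∂[p,q,r] = [q,r] − [p,r] + [p,q]. For instance
  ∂ace = ce − ae + ac,
  ∂bij = ij − bj + bi.
The 13×2 boundary matrix has rank 2 and Smith normal form diag(1,1).

Now H_k = ker ∂_k / im ∂_{k+1}, so:

  H_0: rank C_0 − rank ∂_1 = 10 − 9 = 1, and the invariant factors of ∂_1 are all 1, so H_0 = Z.
  H_1: rank ker ∂_1 − rank ∂_2 = (13 − 9) − 2 = 2, and the invariant factors of ∂_2 are all 1, so H_1 = Z^2.
  H_2: rank ker ∂_2 − rank ∂_3 = (2 − 2) − 0 = 0, and there is no ∂_3, so H_2 = 0.

H_0 = Z,  H_1 = Z^2,  H_2 = 0.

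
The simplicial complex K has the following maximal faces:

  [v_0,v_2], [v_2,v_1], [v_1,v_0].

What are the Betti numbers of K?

b_0 = 1, b_1 = 1.

Fix the vertex order v_0 < v_1 < v_2 and write every simplex with vertices in increasing order. Then dim K = 1 and the simplices of K are:

  0-simplices (3): [v_0], [v_1], [v_2]
  1-simplices (3): [v_0,v_1], [v_0,v_2], [v_1,v_2]

giving chain groups C_0 ≅ Z^3, C_1 ≅ Z^3.

The boundary map ∂_1: C_1 → C_0 maps an edge to its endpoints' difference, ∂[p,q] = q − p. For instance
  ∂[v_0,v_1] = [v_1] − [v_0].
As a 3×3 matrix over Z this has rank 2, with invariant factors (1,1).

Reading off H_k = ker ∂_k / im ∂_{k+1}:

  H_0: rank C_0 − rank ∂_1 = 3 − 2 = 1, and the invariant factors of ∂_1 are all 1, so H_0 ≅ Z.
  H_1: rank ker ∂_1 − rank ∂_2 = (3 − 2) − 0 = 1, and there is no ∂_2, so H_1 ≅ Z.

As a check, the Euler characteristic is 3 − 3 = 0, which agrees with 1 − 1 = 0.
(K is a triangulation of the circle S^1.)

Hence the Betti numbers are b_0 = 1, b_1 = 1.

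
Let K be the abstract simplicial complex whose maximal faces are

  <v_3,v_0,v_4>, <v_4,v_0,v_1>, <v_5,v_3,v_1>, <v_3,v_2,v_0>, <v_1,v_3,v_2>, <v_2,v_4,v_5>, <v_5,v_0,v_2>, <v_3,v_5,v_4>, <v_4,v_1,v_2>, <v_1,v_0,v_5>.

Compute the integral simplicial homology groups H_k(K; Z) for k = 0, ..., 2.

H_0 ≅ Z,  H_1 ≅ Z/2,  H_2 = 0.

Take the total order v_0 < v_1 < v_2 < v_3 < v_4 < v_5 on the vertex set. Then K (dimension 2) consists of the simplices:

  0-simplices (6): [v_0], [v_1], [v_2], [v_3], [v_4], [v_5]
  1-simplices (15): (15 of them)
  2-simplices (10): [v_0,v_1,v_4], [v_0,v_1,v_5], [v_0,v_2,v_3], [v_0,v_2,v_5], [v_0,v_3,v_4], [v_1,v_2,v_3], [v_1,v_2,v_4], [v_1,v_3,v_5], [v_2,v_4,v_5], [v_3,v_4,v_5]

giving chain groups C_0 ≅ Z^6, C_1 ≅ Z^15, C_2 ≅ Z^10.

The boundary map ∂_1: C_1 → C_0 is given by ∂[p,q] = [q] − [p]. For instance
  ∂[v_0,v_5] = [v_5] − [v_0].
This gives a 6×15 integer matrix of rank 5; reducing to Smith normal form yields diagonal entries (1,1,1,1,1).

Boundary ∂_2: C_2 → C_1 sends each 2-simplex [p,q,r] to [q,r] − [p,r] + [p,q]. For instance
  ∂[v_1,v_2,v_4] = [v_2,v_4] − [v_1,v_4] + [v_1,v_2],
  ∂[v_2,v_4,v_5] = [v_4,v_5] − [v_2,v_5] + [v_2,v_4].
The 15×10 boundary matrix has rank 10 and Smith normal form diag(1,1,1,1,1,1,1,1,1,2).

Computing H_k = (kernel of ∂_k) / (image of ∂_{k+1}):

  H_0: rank C_0 − rank ∂_1 = 6 − 5 = 1, and the invariant factors of ∂_1 are all 1, so H_0 = Z.
  H_1: rank ker ∂_1 − rank ∂_2 = (15 − 5) − 10 = 0, and ∂_2 has invariant factor 2 > 1, so H_1 = Z/2.
  H_2: rank ker ∂_2 − rank ∂_3 = (10 − 10) − 0 = 0, and there is no ∂_3, so H_2 = 0.

As a check, the Euler characteristic is 6 − 15 + 10 = 1, which agrees with 1 − 0 + 0 = 1.
(K is a triangulation of the real projective plane RP^2.)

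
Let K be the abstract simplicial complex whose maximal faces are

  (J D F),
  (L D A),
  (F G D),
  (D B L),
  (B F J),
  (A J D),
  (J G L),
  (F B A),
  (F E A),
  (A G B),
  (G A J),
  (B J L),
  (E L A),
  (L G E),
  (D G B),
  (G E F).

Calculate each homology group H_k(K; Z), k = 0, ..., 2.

We work with the vertex ordering A < B < D < E < F < G < J < L. The simplices of K, each written with vertices in increasing order, are:

  0-simplices (8): A, B, D, E, F, G, J, L
  1-simplices (24): AB, AD, AE, AF, AG, AJ, AL, BD, BF, BG, BJ, BL, DF, DG, DJ, DL, EF, EG, EL, FG, FJ, GJ, GL, JL
  2-simplices (16): ABF, ABG, ADJ, ADL, AEF, AEL, AGJ, BDG, BDL, BFJ, BJL, DFG, DFJ, EFG, EGL, GJL

Hence C_0 ≅ Z^8, C_1 ≅ Z^24, C_2 ≅ Z^16.

The boundary map ∂_1: C_1 → C_0 sends each edge [p,q] (with p < q) to q − p. For instance
  ∂AL = L − A.
The 8×24 boundary matrix has rank 7 and Smith normal form diag(1,1,1,1,1,1,1).

The boundary map ∂_2: C_2 → C_1 acts by ∂[p,q,r] = [q,r] − [p,r] + [p,q]. For instance
  ∂BDL = DL − BL + BD,
  ∂ADL = DL − AL + AD.
This gives a 24×16 integer matrix of rank 15; reducing to Smith normal form yields diagonal entries (1,1,1,1,1,1,1,1,1,1,1,1,1,1,1).

From H_k ≅ ker(∂_k) / im(∂_{k+1}) we obtain:

  H_0: rank C_0 − rank ∂_1 = 8 − 7 = 1, and the invariant factors of ∂_1 are all 1, so H_0 = Z.
  H_1: rank ker ∂_1 − rank ∂_2 = (24 − 7) − 15 = 2, and the invariant factors of ∂_2 are all 1, so H_1 = Z^2.
  H_2: rank ker ∂_2 − rank ∂_3 = (16 − 15) − 0 = 1, and there is no ∂_3, so H_2 = Z.

As a check, the Euler characteristic is 8 − 24 + 16 = 0, which agrees with 1 − 2 + 1 = 0.
(K is a triangulation of the torus T^2.)

H_0 ≅ Z,  H_1 ≅ Z^2,  H_2 ≅ Z.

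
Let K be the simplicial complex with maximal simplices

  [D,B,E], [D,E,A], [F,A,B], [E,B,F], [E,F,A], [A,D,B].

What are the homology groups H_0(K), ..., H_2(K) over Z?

We work with the vertex ordering A < B < D < E < F. The simplices of K, each written with vertices in increasing order, are:

  0-simplices (5): A, B, D, E, F
  1-simplices (9): AB, AD, AE, AF, BD, BE, BF, DE, EF
  2-simplices (6): ABD, ABF, ADE, AEF, BDE, BEF

giving chain groups C_0 ≅ Z^5, C_1 ≅ Z^9, C_2 ≅ Z^6.

∂_1: C_1 → C_0 sends each edge [p,q] (with p < q) to q − p. For instance
  ∂EF = F − E.
This gives a 5×9 integer matrix of rank 4; reducing to Smith normal form yields diagonal entries (1,1,1,1).

The boundary map ∂_2: C_2 → C_1 acts by ∂[p,q,r] = [q,r] − [p,r] + [p,q]. For instance
  ∂ADE = DE − AE + AD,
  ∂ABD = BD − AD + AB.
The resulting 9×6 matrix has rank 5, and its Smith normal form has invariant factors (1,1,1,1,1).

From H_k ≅ ker(∂_k) / im(∂_{k+1}) we obtain:

  H_0: rank C_0 − rank ∂_1 = 5 − 4 = 1, and the invariant factors of ∂_1 are all 1, so H_0 ≅ Z.
  H_1: rank ker ∂_1 − rank ∂_2 = (9 − 4) − 5 = 0, and the invariant factors of ∂_2 are all 1, so H_1 ≅ 0.
  H_2: rank ker ∂_2 − rank ∂_3 = (6 − 5) − 0 = 1, and there is no ∂_3, so H_2 ≅ Z.

H_0 ≅ Z,  H_1 = 0,  H_2 ≅ Z.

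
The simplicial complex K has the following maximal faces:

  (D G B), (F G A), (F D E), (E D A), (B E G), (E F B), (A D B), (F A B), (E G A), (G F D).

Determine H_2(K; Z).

Take the total order A < B < D < E < F < G on the vertex set. Then K (dimension 2) consists of the simplices:

  0-simplices (6): A, B, D, E, F, G
  1-simplices (15): AB, AD, AE, AF, AG, BD, BE, BF, BG, DE, DF, DG, EF, EG, FG
  2-simplices (10): ABD, ABF, ADE, AEG, AFG, BDG, BEF, BEG, DEF, DFG

giving chain groups C_0 ≅ Z^6, C_1 ≅ Z^15, C_2 ≅ Z^10.

Boundary ∂_1: C_1 → C_0 sends each edge [p,q] (with p < q) to q − p.
The 6×15 boundary matrix has rank 5 and Smith normal form diag(1,1,1,1,1).

Boundary ∂_2: C_2 → C_1 maps a triangle to the signed sum of its edges. For instance
  ∂ABF = BF − AF + AB,
  ∂ABD = BD − AD + AB.
The resulting 15×10 matrix has rank 10, and its Smith normal form has invariant factors (1,1,1,1,1,1,1,1,1,2).

Now H_k = ker ∂_k / im ∂_{k+1}, so:

  H_2: rank ker ∂_2 − rank ∂_3 = (10 − 10) − 0 = 0, and there is no ∂_3, so H_2 ≅ 0.

H_2 = 0.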